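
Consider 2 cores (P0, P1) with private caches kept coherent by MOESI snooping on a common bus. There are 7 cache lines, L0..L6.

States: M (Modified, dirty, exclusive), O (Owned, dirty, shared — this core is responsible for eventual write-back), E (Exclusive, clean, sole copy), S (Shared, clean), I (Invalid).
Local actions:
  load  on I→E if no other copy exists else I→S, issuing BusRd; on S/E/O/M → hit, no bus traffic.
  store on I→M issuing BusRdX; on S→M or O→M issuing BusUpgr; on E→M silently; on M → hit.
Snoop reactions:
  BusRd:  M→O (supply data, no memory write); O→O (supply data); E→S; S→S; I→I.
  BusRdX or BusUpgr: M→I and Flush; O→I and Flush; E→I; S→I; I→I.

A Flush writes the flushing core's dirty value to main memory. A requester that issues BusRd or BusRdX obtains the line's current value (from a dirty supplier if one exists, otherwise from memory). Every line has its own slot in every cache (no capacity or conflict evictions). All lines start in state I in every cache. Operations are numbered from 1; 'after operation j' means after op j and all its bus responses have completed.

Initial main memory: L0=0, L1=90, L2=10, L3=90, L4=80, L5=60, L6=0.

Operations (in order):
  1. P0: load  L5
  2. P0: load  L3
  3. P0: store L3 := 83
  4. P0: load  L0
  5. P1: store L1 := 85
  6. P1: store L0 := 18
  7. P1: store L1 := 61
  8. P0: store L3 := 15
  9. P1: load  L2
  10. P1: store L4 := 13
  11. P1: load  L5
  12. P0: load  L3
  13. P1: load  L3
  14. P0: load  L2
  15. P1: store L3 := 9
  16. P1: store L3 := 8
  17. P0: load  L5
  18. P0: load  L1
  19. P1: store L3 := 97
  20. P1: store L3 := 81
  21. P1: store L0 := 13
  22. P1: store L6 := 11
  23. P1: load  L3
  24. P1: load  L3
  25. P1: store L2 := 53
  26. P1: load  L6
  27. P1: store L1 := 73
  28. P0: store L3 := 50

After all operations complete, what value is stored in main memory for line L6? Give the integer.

[1] P0: load  L5 | P0:E(60), P1:I | bus: BusRd
[2] P0: load  L3 | P0:E(90), P1:I | bus: BusRd
[3] P0: store L3 := 83 | P0:M(83), P1:I | bus: none
[4] P0: load  L0 | P0:E(0), P1:I | bus: BusRd
[5] P1: store L1 := 85 | P0:I, P1:M(85) | bus: BusRdX
[6] P1: store L0 := 18 | P0:I, P1:M(18) | bus: BusRdX
[7] P1: store L1 := 61 | P0:I, P1:M(61) | bus: none
[8] P0: store L3 := 15 | P0:M(15), P1:I | bus: none
[9] P1: load  L2 | P0:I, P1:E(10) | bus: BusRd
[10] P1: store L4 := 13 | P0:I, P1:M(13) | bus: BusRdX
[11] P1: load  L5 | P0:S(60), P1:S(60) | bus: BusRd
[12] P0: load  L3 | P0:M(15), P1:I | bus: none
[13] P1: load  L3 | P0:O(15), P1:S(15) | bus: BusRd
[14] P0: load  L2 | P0:S(10), P1:S(10) | bus: BusRd
[15] P1: store L3 := 9 | P0:I, P1:M(9) | bus: BusUpgr,Flush
[16] P1: store L3 := 8 | P0:I, P1:M(8) | bus: none
[17] P0: load  L5 | P0:S(60), P1:S(60) | bus: none
[18] P0: load  L1 | P0:S(61), P1:O(61) | bus: BusRd
[19] P1: store L3 := 97 | P0:I, P1:M(97) | bus: none
[20] P1: store L3 := 81 | P0:I, P1:M(81) | bus: none
[21] P1: store L0 := 13 | P0:I, P1:M(13) | bus: none
[22] P1: store L6 := 11 | P0:I, P1:M(11) | bus: BusRdX
[23] P1: load  L3 | P0:I, P1:M(81) | bus: none
[24] P1: load  L3 | P0:I, P1:M(81) | bus: none
[25] P1: store L2 := 53 | P0:I, P1:M(53) | bus: BusUpgr
[26] P1: load  L6 | P0:I, P1:M(11) | bus: none
[27] P1: store L1 := 73 | P0:I, P1:M(73) | bus: BusUpgr
[28] P0: store L3 := 50 | P0:M(50), P1:I | bus: BusRdX,Flush

memory[L6] = 0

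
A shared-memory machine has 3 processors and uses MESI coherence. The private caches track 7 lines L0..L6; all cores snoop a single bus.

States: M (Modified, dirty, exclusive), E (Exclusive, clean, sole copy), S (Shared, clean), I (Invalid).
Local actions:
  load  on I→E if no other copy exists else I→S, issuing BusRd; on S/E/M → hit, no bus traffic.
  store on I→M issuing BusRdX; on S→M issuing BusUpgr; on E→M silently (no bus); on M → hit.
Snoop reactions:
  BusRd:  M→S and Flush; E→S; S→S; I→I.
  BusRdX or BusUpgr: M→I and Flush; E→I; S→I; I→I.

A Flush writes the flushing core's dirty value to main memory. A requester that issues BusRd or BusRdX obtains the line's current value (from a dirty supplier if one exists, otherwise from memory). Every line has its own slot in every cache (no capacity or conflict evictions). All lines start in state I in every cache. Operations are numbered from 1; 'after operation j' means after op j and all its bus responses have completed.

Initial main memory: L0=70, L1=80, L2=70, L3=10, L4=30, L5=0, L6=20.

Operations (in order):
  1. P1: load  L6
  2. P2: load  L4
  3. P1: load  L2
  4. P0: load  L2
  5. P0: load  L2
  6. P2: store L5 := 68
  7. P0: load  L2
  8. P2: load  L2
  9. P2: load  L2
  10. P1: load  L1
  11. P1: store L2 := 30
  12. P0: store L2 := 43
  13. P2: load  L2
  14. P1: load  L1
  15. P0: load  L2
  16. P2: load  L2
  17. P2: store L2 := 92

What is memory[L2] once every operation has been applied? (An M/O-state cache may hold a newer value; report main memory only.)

  op1 P1: load  L6 → I/E/I on L6; bus BusRd; mem=20
  op2 P2: load  L4 → I/I/E on L4; bus BusRd; mem=30
  op3 P1: load  L2 → I/E/I on L2; bus BusRd; mem=70
  op4 P0: load  L2 → S/S/I on L2; bus BusRd; mem=70
  op5 P0: load  L2 → S/S/I on L2; bus (none); mem=70
  op6 P2: store L5 := 68 → I/I/M on L5; bus BusRdX; mem=0
  op7 P0: load  L2 → S/S/I on L2; bus (none); mem=70
  op8 P2: load  L2 → S/S/S on L2; bus BusRd; mem=70
  op9 P2: load  L2 → S/S/S on L2; bus (none); mem=70
  op10 P1: load  L1 → I/E/I on L1; bus BusRd; mem=80
  op11 P1: store L2 := 30 → I/M/I on L2; bus BusUpgr; mem=70
  op12 P0: store L2 := 43 → M/I/I on L2; bus BusRdX Flush; mem=30
  op13 P2: load  L2 → S/I/S on L2; bus BusRd Flush; mem=43
  op14 P1: load  L1 → I/E/I on L1; bus (none); mem=80
  op15 P0: load  L2 → S/I/S on L2; bus (none); mem=43
  op16 P2: load  L2 → S/I/S on L2; bus (none); mem=43
  op17 P2: store L2 := 92 → I/I/M on L2; bus BusUpgr; mem=43

memory[L2] = 43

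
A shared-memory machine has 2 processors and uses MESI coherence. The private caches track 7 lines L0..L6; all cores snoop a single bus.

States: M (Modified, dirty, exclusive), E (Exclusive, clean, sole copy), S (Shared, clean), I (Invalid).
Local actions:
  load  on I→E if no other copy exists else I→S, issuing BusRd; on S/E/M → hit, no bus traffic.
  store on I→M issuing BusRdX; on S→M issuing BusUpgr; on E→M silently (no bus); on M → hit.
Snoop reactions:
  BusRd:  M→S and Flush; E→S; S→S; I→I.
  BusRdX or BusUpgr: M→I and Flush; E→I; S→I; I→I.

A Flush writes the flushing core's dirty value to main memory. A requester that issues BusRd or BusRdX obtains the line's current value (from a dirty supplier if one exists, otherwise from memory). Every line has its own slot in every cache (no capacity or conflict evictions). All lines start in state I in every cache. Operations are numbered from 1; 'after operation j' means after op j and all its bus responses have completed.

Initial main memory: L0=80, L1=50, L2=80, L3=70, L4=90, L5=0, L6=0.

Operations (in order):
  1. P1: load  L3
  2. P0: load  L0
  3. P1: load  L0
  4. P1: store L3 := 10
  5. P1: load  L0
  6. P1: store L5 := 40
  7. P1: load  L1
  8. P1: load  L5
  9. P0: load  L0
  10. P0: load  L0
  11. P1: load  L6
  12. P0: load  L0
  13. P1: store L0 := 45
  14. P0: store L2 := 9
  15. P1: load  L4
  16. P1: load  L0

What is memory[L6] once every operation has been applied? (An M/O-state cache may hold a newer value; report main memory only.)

1. P1: load  L3  bus=[BusRd]  L3: P0=I P1=E  mem[L3]=70
2. P0: load  L0  bus=[BusRd]  L0: P0=E P1=I  mem[L0]=80
3. P1: load  L0  bus=[BusRd]  L0: P0=S P1=S  mem[L0]=80
4. P1: store L3 := 10  bus=[-]  L3: P0=I P1=M  mem[L3]=70
5. P1: load  L0  bus=[-]  L0: P0=S P1=S  mem[L0]=80
6. P1: store L5 := 40  bus=[BusRdX]  L5: P0=I P1=M  mem[L5]=0
7. P1: load  L1  bus=[BusRd]  L1: P0=I P1=E  mem[L1]=50
8. P1: load  L5  bus=[-]  L5: P0=I P1=M  mem[L5]=0
9. P0: load  L0  bus=[-]  L0: P0=S P1=S  mem[L0]=80
10. P0: load  L0  bus=[-]  L0: P0=S P1=S  mem[L0]=80
11. P1: load  L6  bus=[BusRd]  L6: P0=I P1=E  mem[L6]=0
12. P0: load  L0  bus=[-]  L0: P0=S P1=S  mem[L0]=80
13. P1: store L0 := 45  bus=[BusUpgr]  L0: P0=I P1=M  mem[L0]=80
14. P0: store L2 := 9  bus=[BusRdX]  L2: P0=M P1=I  mem[L2]=80
15. P1: load  L4  bus=[BusRd]  L4: P0=I P1=E  mem[L4]=90
16. P1: load  L0  bus=[-]  L0: P0=I P1=M  mem[L0]=80

memory[L6] = 0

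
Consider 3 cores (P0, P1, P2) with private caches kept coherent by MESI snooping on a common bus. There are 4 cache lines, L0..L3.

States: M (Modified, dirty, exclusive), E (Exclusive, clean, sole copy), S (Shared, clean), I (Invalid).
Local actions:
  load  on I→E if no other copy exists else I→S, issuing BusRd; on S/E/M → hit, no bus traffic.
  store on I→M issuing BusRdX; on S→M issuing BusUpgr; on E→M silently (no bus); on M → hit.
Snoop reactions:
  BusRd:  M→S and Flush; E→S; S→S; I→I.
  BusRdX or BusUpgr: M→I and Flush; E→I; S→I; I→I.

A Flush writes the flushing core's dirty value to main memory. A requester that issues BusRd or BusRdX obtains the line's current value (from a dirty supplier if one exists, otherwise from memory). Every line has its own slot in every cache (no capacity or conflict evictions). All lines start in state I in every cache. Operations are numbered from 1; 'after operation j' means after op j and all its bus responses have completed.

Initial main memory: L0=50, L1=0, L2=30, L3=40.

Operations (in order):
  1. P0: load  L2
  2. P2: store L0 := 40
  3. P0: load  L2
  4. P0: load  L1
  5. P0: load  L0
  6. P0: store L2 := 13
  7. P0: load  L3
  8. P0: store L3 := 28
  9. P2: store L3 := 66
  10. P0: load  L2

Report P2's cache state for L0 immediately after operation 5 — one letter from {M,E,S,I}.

state = S

  op1 P0: load  L2 → E/I/I on L2; bus BusRd; mem=30
  op2 P2: store L0 := 40 → I/I/M on L0; bus BusRdX; mem=50
  op3 P0: load  L2 → E/I/I on L2; bus (none); mem=30
  op4 P0: load  L1 → E/I/I on L1; bus BusRd; mem=0
  op5 P0: load  L0 → S/I/S on L0; bus BusRd Flush; mem=40
  op6 P0: store L2 := 13 → M/I/I on L2; bus (none); mem=30
  op7 P0: load  L3 → E/I/I on L3; bus BusRd; mem=40
  op8 P0: store L3 := 28 → M/I/I on L3; bus (none); mem=40
  op9 P2: store L3 := 66 → I/I/M on L3; bus BusRdX Flush; mem=28
  op10 P0: load  L2 → M/I/I on L2; bus (none); mem=30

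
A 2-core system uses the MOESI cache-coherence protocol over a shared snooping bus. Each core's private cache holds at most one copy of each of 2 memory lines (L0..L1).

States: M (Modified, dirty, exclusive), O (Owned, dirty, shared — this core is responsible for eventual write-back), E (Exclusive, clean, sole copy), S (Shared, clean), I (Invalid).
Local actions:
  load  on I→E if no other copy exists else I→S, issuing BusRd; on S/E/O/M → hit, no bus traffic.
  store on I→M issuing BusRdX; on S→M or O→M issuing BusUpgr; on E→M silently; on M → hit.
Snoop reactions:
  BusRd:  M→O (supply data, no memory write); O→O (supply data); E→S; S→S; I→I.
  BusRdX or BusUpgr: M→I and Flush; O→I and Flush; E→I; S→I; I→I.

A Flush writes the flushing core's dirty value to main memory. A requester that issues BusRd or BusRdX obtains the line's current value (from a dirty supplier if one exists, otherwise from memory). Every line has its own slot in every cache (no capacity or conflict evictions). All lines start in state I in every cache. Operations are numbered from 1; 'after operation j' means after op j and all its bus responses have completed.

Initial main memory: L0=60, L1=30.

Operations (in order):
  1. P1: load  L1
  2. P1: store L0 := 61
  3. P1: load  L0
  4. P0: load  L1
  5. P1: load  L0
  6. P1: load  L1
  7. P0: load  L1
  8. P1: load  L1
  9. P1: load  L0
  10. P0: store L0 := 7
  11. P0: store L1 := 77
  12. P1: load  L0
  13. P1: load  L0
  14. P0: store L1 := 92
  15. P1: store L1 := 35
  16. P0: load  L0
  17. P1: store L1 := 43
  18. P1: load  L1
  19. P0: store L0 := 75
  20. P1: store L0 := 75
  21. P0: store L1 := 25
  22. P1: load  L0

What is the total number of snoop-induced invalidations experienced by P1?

invalidations = 4

1. P1: load  L1  bus=[BusRd]  L1: P0=I P1=E  mem[L1]=30
2. P1: store L0 := 61  bus=[BusRdX]  L0: P0=I P1=M  mem[L0]=60
3. P1: load  L0  bus=[-]  L0: P0=I P1=M  mem[L0]=60
4. P0: load  L1  bus=[BusRd]  L1: P0=S P1=S  mem[L1]=30
5. P1: load  L0  bus=[-]  L0: P0=I P1=M  mem[L0]=60
6. P1: load  L1  bus=[-]  L1: P0=S P1=S  mem[L1]=30
7. P0: load  L1  bus=[-]  L1: P0=S P1=S  mem[L1]=30
8. P1: load  L1  bus=[-]  L1: P0=S P1=S  mem[L1]=30
9. P1: load  L0  bus=[-]  L0: P0=I P1=M  mem[L0]=60
10. P0: store L0 := 7  bus=[BusRdX,Flush]  L0: P0=M P1=I  mem[L0]=61
11. P0: store L1 := 77  bus=[BusUpgr]  L1: P0=M P1=I  mem[L1]=30
12. P1: load  L0  bus=[BusRd]  L0: P0=O P1=S  mem[L0]=61
13. P1: load  L0  bus=[-]  L0: P0=O P1=S  mem[L0]=61
14. P0: store L1 := 92  bus=[-]  L1: P0=M P1=I  mem[L1]=30
15. P1: store L1 := 35  bus=[BusRdX,Flush]  L1: P0=I P1=M  mem[L1]=92
16. P0: load  L0  bus=[-]  L0: P0=O P1=S  mem[L0]=61
17. P1: store L1 := 43  bus=[-]  L1: P0=I P1=M  mem[L1]=92
18. P1: load  L1  bus=[-]  L1: P0=I P1=M  mem[L1]=92
19. P0: store L0 := 75  bus=[BusUpgr]  L0: P0=M P1=I  mem[L0]=61
20. P1: store L0 := 75  bus=[BusRdX,Flush]  L0: P0=I P1=M  mem[L0]=75
21. P0: store L1 := 25  bus=[BusRdX,Flush]  L1: P0=M P1=I  mem[L1]=43
22. P1: load  L0  bus=[-]  L0: P0=I P1=M  mem[L0]=75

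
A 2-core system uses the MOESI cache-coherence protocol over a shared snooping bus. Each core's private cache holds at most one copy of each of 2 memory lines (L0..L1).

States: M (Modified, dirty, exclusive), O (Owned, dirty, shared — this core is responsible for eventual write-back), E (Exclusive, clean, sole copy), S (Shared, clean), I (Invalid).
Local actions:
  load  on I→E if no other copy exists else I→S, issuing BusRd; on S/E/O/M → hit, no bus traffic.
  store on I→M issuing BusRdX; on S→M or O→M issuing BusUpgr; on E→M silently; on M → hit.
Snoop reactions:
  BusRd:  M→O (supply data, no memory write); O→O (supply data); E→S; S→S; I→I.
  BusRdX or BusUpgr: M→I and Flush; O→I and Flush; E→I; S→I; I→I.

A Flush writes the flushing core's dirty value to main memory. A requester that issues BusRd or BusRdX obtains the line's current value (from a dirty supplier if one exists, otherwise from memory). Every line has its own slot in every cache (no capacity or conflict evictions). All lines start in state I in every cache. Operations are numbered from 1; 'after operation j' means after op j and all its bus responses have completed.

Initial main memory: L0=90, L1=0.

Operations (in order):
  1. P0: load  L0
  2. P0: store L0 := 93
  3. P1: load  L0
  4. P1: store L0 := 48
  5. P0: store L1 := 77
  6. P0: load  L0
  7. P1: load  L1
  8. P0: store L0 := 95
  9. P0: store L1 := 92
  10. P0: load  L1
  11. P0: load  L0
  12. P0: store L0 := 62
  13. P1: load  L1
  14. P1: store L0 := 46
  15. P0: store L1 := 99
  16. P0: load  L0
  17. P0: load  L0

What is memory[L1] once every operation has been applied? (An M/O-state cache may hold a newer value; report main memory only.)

memory[L1] = 0

[1] P0: load  L0 | P0:E(90), P1:I | bus: BusRd
[2] P0: store L0 := 93 | P0:M(93), P1:I | bus: none
[3] P1: load  L0 | P0:O(93), P1:S(93) | bus: BusRd
[4] P1: store L0 := 48 | P0:I, P1:M(48) | bus: BusUpgr,Flush
[5] P0: store L1 := 77 | P0:M(77), P1:I | bus: BusRdX
[6] P0: load  L0 | P0:S(48), P1:O(48) | bus: BusRd
[7] P1: load  L1 | P0:O(77), P1:S(77) | bus: BusRd
[8] P0: store L0 := 95 | P0:M(95), P1:I | bus: BusUpgr,Flush
[9] P0: store L1 := 92 | P0:M(92), P1:I | bus: BusUpgr
[10] P0: load  L1 | P0:M(92), P1:I | bus: none
[11] P0: load  L0 | P0:M(95), P1:I | bus: none
[12] P0: store L0 := 62 | P0:M(62), P1:I | bus: none
[13] P1: load  L1 | P0:O(92), P1:S(92) | bus: BusRd
[14] P1: store L0 := 46 | P0:I, P1:M(46) | bus: BusRdX,Flush
[15] P0: store L1 := 99 | P0:M(99), P1:I | bus: BusUpgr
[16] P0: load  L0 | P0:S(46), P1:O(46) | bus: BusRd
[17] P0: load  L0 | P0:S(46), P1:O(46) | bus: none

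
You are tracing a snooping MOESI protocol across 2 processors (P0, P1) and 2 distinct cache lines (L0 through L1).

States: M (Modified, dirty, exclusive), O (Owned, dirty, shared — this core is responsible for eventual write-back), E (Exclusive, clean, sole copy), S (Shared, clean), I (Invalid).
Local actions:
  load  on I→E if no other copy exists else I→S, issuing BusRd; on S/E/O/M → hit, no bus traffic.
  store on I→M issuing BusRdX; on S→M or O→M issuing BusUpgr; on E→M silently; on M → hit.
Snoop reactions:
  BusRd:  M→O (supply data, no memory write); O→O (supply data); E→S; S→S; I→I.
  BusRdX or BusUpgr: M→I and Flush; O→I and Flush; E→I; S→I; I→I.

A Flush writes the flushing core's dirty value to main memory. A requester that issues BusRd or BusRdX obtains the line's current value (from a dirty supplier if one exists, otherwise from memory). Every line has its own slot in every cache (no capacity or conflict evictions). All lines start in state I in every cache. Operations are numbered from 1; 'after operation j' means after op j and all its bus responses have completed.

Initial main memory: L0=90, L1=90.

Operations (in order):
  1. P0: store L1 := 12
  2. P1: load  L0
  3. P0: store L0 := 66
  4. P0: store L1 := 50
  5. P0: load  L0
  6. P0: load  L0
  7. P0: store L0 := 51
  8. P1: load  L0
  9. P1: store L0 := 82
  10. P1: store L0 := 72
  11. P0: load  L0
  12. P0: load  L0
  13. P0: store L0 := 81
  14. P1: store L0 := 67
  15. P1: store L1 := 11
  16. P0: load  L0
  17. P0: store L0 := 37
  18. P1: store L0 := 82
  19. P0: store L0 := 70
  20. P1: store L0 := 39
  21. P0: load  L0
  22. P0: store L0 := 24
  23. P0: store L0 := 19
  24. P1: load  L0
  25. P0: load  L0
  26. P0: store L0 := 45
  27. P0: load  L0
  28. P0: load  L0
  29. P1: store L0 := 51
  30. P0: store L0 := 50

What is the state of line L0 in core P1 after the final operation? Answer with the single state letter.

state = I

  op1 P0: store L1 := 12 → M/I on L1; bus BusRdX; mem=90
  op2 P1: load  L0 → I/E on L0; bus BusRd; mem=90
  op3 P0: store L0 := 66 → M/I on L0; bus BusRdX; mem=90
  op4 P0: store L1 := 50 → M/I on L1; bus (none); mem=90
  op5 P0: load  L0 → M/I on L0; bus (none); mem=90
  op6 P0: load  L0 → M/I on L0; bus (none); mem=90
  op7 P0: store L0 := 51 → M/I on L0; bus (none); mem=90
  op8 P1: load  L0 → O/S on L0; bus BusRd; mem=90
  op9 P1: store L0 := 82 → I/M on L0; bus BusUpgr Flush; mem=51
  op10 P1: store L0 := 72 → I/M on L0; bus (none); mem=51
  op11 P0: load  L0 → S/O on L0; bus BusRd; mem=51
  op12 P0: load  L0 → S/O on L0; bus (none); mem=51
  op13 P0: store L0 := 81 → M/I on L0; bus BusUpgr Flush; mem=72
  op14 P1: store L0 := 67 → I/M on L0; bus BusRdX Flush; mem=81
  op15 P1: store L1 := 11 → I/M on L1; bus BusRdX Flush; mem=50
  op16 P0: load  L0 → S/O on L0; bus BusRd; mem=81
  op17 P0: store L0 := 37 → M/I on L0; bus BusUpgr Flush; mem=67
  op18 P1: store L0 := 82 → I/M on L0; bus BusRdX Flush; mem=37
  op19 P0: store L0 := 70 → M/I on L0; bus BusRdX Flush; mem=82
  op20 P1: store L0 := 39 → I/M on L0; bus BusRdX Flush; mem=70
  op21 P0: load  L0 → S/O on L0; bus BusRd; mem=70
  op22 P0: store L0 := 24 → M/I on L0; bus BusUpgr Flush; mem=39
  op23 P0: store L0 := 19 → M/I on L0; bus (none); mem=39
  op24 P1: load  L0 → O/S on L0; bus BusRd; mem=39
  op25 P0: load  L0 → O/S on L0; bus (none); mem=39
  op26 P0: store L0 := 45 → M/I on L0; bus BusUpgr; mem=39
  op27 P0: load  L0 → M/I on L0; bus (none); mem=39
  op28 P0: load  L0 → M/I on L0; bus (none); mem=39
  op29 P1: store L0 := 51 → I/M on L0; bus BusRdX Flush; mem=45
  op30 P0: store L0 := 50 → M/I on L0; bus BusRdX Flush; mem=51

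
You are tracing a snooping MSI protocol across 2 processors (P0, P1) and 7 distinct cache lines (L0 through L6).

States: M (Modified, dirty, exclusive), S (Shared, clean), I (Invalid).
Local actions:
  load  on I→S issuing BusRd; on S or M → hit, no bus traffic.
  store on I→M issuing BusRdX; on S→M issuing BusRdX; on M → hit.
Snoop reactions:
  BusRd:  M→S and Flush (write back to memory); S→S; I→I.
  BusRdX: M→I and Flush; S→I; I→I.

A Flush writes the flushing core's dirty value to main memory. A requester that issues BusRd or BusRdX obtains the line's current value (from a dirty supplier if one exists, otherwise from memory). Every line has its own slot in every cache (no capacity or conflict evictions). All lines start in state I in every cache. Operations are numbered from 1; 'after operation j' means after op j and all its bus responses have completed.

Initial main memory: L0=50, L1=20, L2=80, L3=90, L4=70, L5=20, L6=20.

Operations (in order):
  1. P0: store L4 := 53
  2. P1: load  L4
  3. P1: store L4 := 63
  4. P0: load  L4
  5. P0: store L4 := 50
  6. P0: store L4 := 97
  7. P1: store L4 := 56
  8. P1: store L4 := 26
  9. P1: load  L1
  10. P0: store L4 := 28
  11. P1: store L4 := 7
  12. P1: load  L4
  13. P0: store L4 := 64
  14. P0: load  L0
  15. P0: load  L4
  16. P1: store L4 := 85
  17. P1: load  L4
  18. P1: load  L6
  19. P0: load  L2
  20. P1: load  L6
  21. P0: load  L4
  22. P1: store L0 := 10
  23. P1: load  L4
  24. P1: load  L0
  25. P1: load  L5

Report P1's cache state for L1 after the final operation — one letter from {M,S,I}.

state = S

  op1 P0: store L4 := 53 → M/I on L4; bus BusRdX; mem=70
  op2 P1: load  L4 → S/S on L4; bus BusRd Flush; mem=53
  op3 P1: store L4 := 63 → I/M on L4; bus BusRdX; mem=53
  op4 P0: load  L4 → S/S on L4; bus BusRd Flush; mem=63
  op5 P0: store L4 := 50 → M/I on L4; bus BusRdX; mem=63
  op6 P0: store L4 := 97 → M/I on L4; bus (none); mem=63
  op7 P1: store L4 := 56 → I/M on L4; bus BusRdX Flush; mem=97
  op8 P1: store L4 := 26 → I/M on L4; bus (none); mem=97
  op9 P1: load  L1 → I/S on L1; bus BusRd; mem=20
  op10 P0: store L4 := 28 → M/I on L4; bus BusRdX Flush; mem=26
  op11 P1: store L4 := 7 → I/M on L4; bus BusRdX Flush; mem=28
  op12 P1: load  L4 → I/M on L4; bus (none); mem=28
  op13 P0: store L4 := 64 → M/I on L4; bus BusRdX Flush; mem=7
  op14 P0: load  L0 → S/I on L0; bus BusRd; mem=50
  op15 P0: load  L4 → M/I on L4; bus (none); mem=7
  op16 P1: store L4 := 85 → I/M on L4; bus BusRdX Flush; mem=64
  op17 P1: load  L4 → I/M on L4; bus (none); mem=64
  op18 P1: load  L6 → I/S on L6; bus BusRd; mem=20
  op19 P0: load  L2 → S/I on L2; bus BusRd; mem=80
  op20 P1: load  L6 → I/S on L6; bus (none); mem=20
  op21 P0: load  L4 → S/S on L4; bus BusRd Flush; mem=85
  op22 P1: store L0 := 10 → I/M on L0; bus BusRdX; mem=50
  op23 P1: load  L4 → S/S on L4; bus (none); mem=85
  op24 P1: load  L0 → I/M on L0; bus (none); mem=50
  op25 P1: load  L5 → I/S on L5; bus BusRd; mem=20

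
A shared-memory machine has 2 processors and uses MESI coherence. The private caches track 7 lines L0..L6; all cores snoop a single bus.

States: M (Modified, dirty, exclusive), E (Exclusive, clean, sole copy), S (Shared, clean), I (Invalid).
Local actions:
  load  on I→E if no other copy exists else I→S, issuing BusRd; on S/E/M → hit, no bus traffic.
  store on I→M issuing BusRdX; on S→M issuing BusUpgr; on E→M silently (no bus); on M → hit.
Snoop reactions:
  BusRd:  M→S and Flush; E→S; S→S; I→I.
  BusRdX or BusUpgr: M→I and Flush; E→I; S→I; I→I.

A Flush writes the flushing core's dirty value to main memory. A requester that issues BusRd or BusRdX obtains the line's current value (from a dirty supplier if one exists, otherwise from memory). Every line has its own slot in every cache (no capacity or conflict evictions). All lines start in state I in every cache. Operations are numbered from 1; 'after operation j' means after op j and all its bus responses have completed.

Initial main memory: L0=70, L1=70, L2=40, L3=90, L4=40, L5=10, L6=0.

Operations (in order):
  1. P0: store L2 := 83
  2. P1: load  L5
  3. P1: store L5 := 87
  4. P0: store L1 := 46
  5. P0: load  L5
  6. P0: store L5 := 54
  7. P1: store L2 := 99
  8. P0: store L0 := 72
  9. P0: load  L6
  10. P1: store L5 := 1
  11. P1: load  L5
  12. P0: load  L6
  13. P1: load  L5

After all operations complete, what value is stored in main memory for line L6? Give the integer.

[1] P0: store L2 := 83 | P0:M(83), P1:I | bus: BusRdX
[2] P1: load  L5 | P0:I, P1:E(10) | bus: BusRd
[3] P1: store L5 := 87 | P0:I, P1:M(87) | bus: none
[4] P0: store L1 := 46 | P0:M(46), P1:I | bus: BusRdX
[5] P0: load  L5 | P0:S(87), P1:S(87) | bus: BusRd,Flush
[6] P0: store L5 := 54 | P0:M(54), P1:I | bus: BusUpgr
[7] P1: store L2 := 99 | P0:I, P1:M(99) | bus: BusRdX,Flush
[8] P0: store L0 := 72 | P0:M(72), P1:I | bus: BusRdX
[9] P0: load  L6 | P0:E(0), P1:I | bus: BusRd
[10] P1: store L5 := 1 | P0:I, P1:M(1) | bus: BusRdX,Flush
[11] P1: load  L5 | P0:I, P1:M(1) | bus: none
[12] P0: load  L6 | P0:E(0), P1:I | bus: none
[13] P1: load  L5 | P0:I, P1:M(1) | bus: none

memory[L6] = 0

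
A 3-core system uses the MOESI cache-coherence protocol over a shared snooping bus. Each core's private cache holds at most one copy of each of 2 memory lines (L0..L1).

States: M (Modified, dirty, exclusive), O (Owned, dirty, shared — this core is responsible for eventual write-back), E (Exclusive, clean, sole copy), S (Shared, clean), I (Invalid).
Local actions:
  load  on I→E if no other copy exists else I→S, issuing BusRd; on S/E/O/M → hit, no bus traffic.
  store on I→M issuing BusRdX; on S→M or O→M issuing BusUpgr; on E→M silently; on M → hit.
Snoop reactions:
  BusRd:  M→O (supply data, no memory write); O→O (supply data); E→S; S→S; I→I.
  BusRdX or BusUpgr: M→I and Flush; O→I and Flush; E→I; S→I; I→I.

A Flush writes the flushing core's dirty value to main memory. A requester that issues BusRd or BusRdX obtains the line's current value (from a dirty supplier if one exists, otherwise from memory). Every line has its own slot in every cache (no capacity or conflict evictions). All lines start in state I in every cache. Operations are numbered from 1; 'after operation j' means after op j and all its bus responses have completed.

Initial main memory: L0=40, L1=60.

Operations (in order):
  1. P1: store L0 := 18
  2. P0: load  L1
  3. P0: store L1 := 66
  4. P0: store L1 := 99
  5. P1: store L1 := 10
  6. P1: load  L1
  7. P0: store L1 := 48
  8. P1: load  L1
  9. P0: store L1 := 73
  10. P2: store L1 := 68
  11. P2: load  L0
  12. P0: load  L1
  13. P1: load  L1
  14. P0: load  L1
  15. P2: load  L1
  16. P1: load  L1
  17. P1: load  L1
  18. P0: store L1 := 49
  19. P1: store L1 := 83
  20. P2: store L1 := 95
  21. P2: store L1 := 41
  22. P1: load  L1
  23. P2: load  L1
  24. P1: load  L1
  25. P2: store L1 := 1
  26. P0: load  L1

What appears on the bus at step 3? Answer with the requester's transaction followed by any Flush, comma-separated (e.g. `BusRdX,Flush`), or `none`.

bus = none

step 1: P1: store L0 := 18  ⟶  IMI  (L0)  txn=BusRdX  M[L0]=40
step 2: P0: load  L1  ⟶  EII  (L1)  txn=BusRd  M[L1]=60
step 3: P0: store L1 := 66  ⟶  MII  (L1)  txn=∅  M[L1]=60
step 4: P0: store L1 := 99  ⟶  MII  (L1)  txn=∅  M[L1]=60
step 5: P1: store L1 := 10  ⟶  IMI  (L1)  txn=BusRdX+Flush  M[L1]=99
step 6: P1: load  L1  ⟶  IMI  (L1)  txn=∅  M[L1]=99
step 7: P0: store L1 := 48  ⟶  MII  (L1)  txn=BusRdX+Flush  M[L1]=10
step 8: P1: load  L1  ⟶  OSI  (L1)  txn=BusRd  M[L1]=10
step 9: P0: store L1 := 73  ⟶  MII  (L1)  txn=BusUpgr  M[L1]=10
step 10: P2: store L1 := 68  ⟶  IIM  (L1)  txn=BusRdX+Flush  M[L1]=73
step 11: P2: load  L0  ⟶  IOS  (L0)  txn=BusRd  M[L0]=40
step 12: P0: load  L1  ⟶  SIO  (L1)  txn=BusRd  M[L1]=73
step 13: P1: load  L1  ⟶  SSO  (L1)  txn=BusRd  M[L1]=73
step 14: P0: load  L1  ⟶  SSO  (L1)  txn=∅  M[L1]=73
step 15: P2: load  L1  ⟶  SSO  (L1)  txn=∅  M[L1]=73
step 16: P1: load  L1  ⟶  SSO  (L1)  txn=∅  M[L1]=73
step 17: P1: load  L1  ⟶  SSO  (L1)  txn=∅  M[L1]=73
step 18: P0: store L1 := 49  ⟶  MII  (L1)  txn=BusUpgr+Flush  M[L1]=68
step 19: P1: store L1 := 83  ⟶  IMI  (L1)  txn=BusRdX+Flush  M[L1]=49
step 20: P2: store L1 := 95  ⟶  IIM  (L1)  txn=BusRdX+Flush  M[L1]=83
step 21: P2: store L1 := 41  ⟶  IIM  (L1)  txn=∅  M[L1]=83
step 22: P1: load  L1  ⟶  ISO  (L1)  txn=BusRd  M[L1]=83
step 23: P2: load  L1  ⟶  ISO  (L1)  txn=∅  M[L1]=83
step 24: P1: load  L1  ⟶  ISO  (L1)  txn=∅  M[L1]=83
step 25: P2: store L1 := 1  ⟶  IIM  (L1)  txn=BusUpgr  M[L1]=83
step 26: P0: load  L1  ⟶  SIO  (L1)  txn=BusRd  M[L1]=83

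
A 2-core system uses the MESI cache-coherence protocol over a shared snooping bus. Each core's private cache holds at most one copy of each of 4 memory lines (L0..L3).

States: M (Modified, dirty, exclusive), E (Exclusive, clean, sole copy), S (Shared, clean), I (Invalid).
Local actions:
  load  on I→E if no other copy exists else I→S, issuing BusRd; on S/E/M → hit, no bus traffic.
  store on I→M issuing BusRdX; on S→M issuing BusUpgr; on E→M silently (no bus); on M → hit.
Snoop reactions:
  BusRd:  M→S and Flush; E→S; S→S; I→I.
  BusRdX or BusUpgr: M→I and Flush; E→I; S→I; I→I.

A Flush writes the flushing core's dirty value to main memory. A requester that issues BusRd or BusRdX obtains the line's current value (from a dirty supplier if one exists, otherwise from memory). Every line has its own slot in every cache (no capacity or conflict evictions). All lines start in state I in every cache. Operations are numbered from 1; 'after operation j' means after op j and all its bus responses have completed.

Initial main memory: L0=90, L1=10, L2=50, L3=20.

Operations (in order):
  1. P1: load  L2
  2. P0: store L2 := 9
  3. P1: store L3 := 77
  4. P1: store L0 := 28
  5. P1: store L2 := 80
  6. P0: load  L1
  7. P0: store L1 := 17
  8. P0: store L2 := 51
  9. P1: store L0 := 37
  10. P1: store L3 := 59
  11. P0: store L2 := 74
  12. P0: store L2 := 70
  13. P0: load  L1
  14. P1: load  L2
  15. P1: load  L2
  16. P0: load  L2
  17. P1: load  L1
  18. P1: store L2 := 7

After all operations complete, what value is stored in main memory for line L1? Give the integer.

  op1 P1: load  L2 → I/E on L2; bus BusRd; mem=50
  op2 P0: store L2 := 9 → M/I on L2; bus BusRdX; mem=50
  op3 P1: store L3 := 77 → I/M on L3; bus BusRdX; mem=20
  op4 P1: store L0 := 28 → I/M on L0; bus BusRdX; mem=90
  op5 P1: store L2 := 80 → I/M on L2; bus BusRdX Flush; mem=9
  op6 P0: load  L1 → E/I on L1; bus BusRd; mem=10
  op7 P0: store L1 := 17 → M/I on L1; bus (none); mem=10
  op8 P0: store L2 := 51 → M/I on L2; bus BusRdX Flush; mem=80
  op9 P1: store L0 := 37 → I/M on L0; bus (none); mem=90
  op10 P1: store L3 := 59 → I/M on L3; bus (none); mem=20
  op11 P0: store L2 := 74 → M/I on L2; bus (none); mem=80
  op12 P0: store L2 := 70 → M/I on L2; bus (none); mem=80
  op13 P0: load  L1 → M/I on L1; bus (none); mem=10
  op14 P1: load  L2 → S/S on L2; bus BusRd Flush; mem=70
  op15 P1: load  L2 → S/S on L2; bus (none); mem=70
  op16 P0: load  L2 → S/S on L2; bus (none); mem=70
  op17 P1: load  L1 → S/S on L1; bus BusRd Flush; mem=17
  op18 P1: store L2 := 7 → I/M on L2; bus BusUpgr; mem=70

memory[L1] = 17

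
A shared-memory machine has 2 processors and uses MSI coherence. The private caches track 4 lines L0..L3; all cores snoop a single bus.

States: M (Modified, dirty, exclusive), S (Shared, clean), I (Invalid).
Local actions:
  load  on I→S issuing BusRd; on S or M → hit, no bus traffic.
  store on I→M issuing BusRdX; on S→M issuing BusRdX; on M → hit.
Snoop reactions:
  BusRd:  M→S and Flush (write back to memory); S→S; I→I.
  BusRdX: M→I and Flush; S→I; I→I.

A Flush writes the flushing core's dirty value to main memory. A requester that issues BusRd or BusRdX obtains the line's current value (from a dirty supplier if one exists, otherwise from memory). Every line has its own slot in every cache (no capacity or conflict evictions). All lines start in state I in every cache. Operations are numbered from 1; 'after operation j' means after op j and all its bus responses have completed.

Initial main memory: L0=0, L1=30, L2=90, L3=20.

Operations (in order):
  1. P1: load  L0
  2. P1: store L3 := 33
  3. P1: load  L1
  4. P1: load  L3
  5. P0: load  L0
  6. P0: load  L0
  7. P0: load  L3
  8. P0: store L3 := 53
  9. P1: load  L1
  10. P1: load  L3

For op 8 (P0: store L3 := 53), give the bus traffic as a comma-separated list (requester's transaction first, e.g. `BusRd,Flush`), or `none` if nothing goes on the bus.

bus = BusRdX

  op1 P1: load  L0 → I/S on L0; bus BusRd; mem=0
  op2 P1: store L3 := 33 → I/M on L3; bus BusRdX; mem=20
  op3 P1: load  L1 → I/S on L1; bus BusRd; mem=30
  op4 P1: load  L3 → I/M on L3; bus (none); mem=20
  op5 P0: load  L0 → S/S on L0; bus BusRd; mem=0
  op6 P0: load  L0 → S/S on L0; bus (none); mem=0
  op7 P0: load  L3 → S/S on L3; bus BusRd Flush; mem=33
  op8 P0: store L3 := 53 → M/I on L3; bus BusRdX; mem=33
  op9 P1: load  L1 → I/S on L1; bus (none); mem=30
  op10 P1: load  L3 → S/S on L3; bus BusRd Flush; mem=53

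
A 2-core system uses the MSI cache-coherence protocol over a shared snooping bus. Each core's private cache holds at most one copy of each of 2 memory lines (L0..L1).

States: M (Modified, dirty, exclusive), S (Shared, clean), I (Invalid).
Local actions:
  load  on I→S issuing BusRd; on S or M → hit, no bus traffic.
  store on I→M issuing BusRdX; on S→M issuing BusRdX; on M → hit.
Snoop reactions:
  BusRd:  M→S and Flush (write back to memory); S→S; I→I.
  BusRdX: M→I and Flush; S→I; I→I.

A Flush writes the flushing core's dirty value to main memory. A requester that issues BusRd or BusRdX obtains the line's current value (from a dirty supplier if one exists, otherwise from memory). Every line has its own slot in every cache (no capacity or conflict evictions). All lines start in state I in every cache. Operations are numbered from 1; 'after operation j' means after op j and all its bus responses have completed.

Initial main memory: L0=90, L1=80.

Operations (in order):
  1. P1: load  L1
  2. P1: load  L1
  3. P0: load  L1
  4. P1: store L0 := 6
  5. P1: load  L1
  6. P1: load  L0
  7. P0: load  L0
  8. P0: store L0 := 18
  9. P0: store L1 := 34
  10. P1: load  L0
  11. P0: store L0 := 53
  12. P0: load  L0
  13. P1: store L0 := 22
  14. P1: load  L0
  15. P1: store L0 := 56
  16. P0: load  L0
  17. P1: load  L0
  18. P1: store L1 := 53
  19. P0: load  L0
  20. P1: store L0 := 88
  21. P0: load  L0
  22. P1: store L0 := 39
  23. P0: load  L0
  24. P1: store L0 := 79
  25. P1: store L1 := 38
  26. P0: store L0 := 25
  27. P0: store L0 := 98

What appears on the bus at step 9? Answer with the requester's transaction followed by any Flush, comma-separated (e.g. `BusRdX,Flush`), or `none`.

[1] P1: load  L1 | P0:I, P1:S(80) | bus: BusRd
[2] P1: load  L1 | P0:I, P1:S(80) | bus: none
[3] P0: load  L1 | P0:S(80), P1:S(80) | bus: BusRd
[4] P1: store L0 := 6 | P0:I, P1:M(6) | bus: BusRdX
[5] P1: load  L1 | P0:S(80), P1:S(80) | bus: none
[6] P1: load  L0 | P0:I, P1:M(6) | bus: none
[7] P0: load  L0 | P0:S(6), P1:S(6) | bus: BusRd,Flush
[8] P0: store L0 := 18 | P0:M(18), P1:I | bus: BusRdX
[9] P0: store L1 := 34 | P0:M(34), P1:I | bus: BusRdX
[10] P1: load  L0 | P0:S(18), P1:S(18) | bus: BusRd,Flush
[11] P0: store L0 := 53 | P0:M(53), P1:I | bus: BusRdX
[12] P0: load  L0 | P0:M(53), P1:I | bus: none
[13] P1: store L0 := 22 | P0:I, P1:M(22) | bus: BusRdX,Flush
[14] P1: load  L0 | P0:I, P1:M(22) | bus: none
[15] P1: store L0 := 56 | P0:I, P1:M(56) | bus: none
[16] P0: load  L0 | P0:S(56), P1:S(56) | bus: BusRd,Flush
[17] P1: load  L0 | P0:S(56), P1:S(56) | bus: none
[18] P1: store L1 := 53 | P0:I, P1:M(53) | bus: BusRdX,Flush
[19] P0: load  L0 | P0:S(56), P1:S(56) | bus: none
[20] P1: store L0 := 88 | P0:I, P1:M(88) | bus: BusRdX
[21] P0: load  L0 | P0:S(88), P1:S(88) | bus: BusRd,Flush
[22] P1: store L0 := 39 | P0:I, P1:M(39) | bus: BusRdX
[23] P0: load  L0 | P0:S(39), P1:S(39) | bus: BusRd,Flush
[24] P1: store L0 := 79 | P0:I, P1:M(79) | bus: BusRdX
[25] P1: store L1 := 38 | P0:I, P1:M(38) | bus: none
[26] P0: store L0 := 25 | P0:M(25), P1:I | bus: BusRdX,Flush
[27] P0: store L0 := 98 | P0:M(98), P1:I | bus: none

bus = BusRdX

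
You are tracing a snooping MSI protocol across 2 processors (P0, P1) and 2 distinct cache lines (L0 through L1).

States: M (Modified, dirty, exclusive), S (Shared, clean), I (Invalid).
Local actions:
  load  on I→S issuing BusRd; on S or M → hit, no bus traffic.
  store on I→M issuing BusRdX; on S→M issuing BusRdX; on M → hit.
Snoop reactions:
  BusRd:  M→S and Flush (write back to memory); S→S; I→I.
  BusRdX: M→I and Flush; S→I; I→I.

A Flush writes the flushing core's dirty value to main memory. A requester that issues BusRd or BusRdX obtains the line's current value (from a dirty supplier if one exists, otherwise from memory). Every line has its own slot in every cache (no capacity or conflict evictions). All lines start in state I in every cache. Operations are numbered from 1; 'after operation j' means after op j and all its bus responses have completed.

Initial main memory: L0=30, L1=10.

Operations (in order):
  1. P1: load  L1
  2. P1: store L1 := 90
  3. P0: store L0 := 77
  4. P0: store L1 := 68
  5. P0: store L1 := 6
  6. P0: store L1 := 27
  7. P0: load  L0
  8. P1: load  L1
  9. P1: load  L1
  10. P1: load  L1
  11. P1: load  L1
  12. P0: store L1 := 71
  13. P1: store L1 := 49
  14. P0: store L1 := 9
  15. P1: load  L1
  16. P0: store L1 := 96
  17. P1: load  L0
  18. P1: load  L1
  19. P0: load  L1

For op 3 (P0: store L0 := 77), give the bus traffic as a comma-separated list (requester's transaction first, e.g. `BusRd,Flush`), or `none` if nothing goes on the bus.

  op1 P1: load  L1 → I/S on L1; bus BusRd; mem=10
  op2 P1: store L1 := 90 → I/M on L1; bus BusRdX; mem=10
  op3 P0: store L0 := 77 → M/I on L0; bus BusRdX; mem=30
  op4 P0: store L1 := 68 → M/I on L1; bus BusRdX Flush; mem=90
  op5 P0: store L1 := 6 → M/I on L1; bus (none); mem=90
  op6 P0: store L1 := 27 → M/I on L1; bus (none); mem=90
  op7 P0: load  L0 → M/I on L0; bus (none); mem=30
  op8 P1: load  L1 → S/S on L1; bus BusRd Flush; mem=27
  op9 P1: load  L1 → S/S on L1; bus (none); mem=27
  op10 P1: load  L1 → S/S on L1; bus (none); mem=27
  op11 P1: load  L1 → S/S on L1; bus (none); mem=27
  op12 P0: store L1 := 71 → M/I on L1; bus BusRdX; mem=27
  op13 P1: store L1 := 49 → I/M on L1; bus BusRdX Flush; mem=71
  op14 P0: store L1 := 9 → M/I on L1; bus BusRdX Flush; mem=49
  op15 P1: load  L1 → S/S on L1; bus BusRd Flush; mem=9
  op16 P0: store L1 := 96 → M/I on L1; bus BusRdX; mem=9
  op17 P1: load  L0 → S/S on L0; bus BusRd Flush; mem=77
  op18 P1: load  L1 → S/S on L1; bus BusRd Flush; mem=96
  op19 P0: load  L1 → S/S on L1; bus (none); mem=96

bus = BusRdX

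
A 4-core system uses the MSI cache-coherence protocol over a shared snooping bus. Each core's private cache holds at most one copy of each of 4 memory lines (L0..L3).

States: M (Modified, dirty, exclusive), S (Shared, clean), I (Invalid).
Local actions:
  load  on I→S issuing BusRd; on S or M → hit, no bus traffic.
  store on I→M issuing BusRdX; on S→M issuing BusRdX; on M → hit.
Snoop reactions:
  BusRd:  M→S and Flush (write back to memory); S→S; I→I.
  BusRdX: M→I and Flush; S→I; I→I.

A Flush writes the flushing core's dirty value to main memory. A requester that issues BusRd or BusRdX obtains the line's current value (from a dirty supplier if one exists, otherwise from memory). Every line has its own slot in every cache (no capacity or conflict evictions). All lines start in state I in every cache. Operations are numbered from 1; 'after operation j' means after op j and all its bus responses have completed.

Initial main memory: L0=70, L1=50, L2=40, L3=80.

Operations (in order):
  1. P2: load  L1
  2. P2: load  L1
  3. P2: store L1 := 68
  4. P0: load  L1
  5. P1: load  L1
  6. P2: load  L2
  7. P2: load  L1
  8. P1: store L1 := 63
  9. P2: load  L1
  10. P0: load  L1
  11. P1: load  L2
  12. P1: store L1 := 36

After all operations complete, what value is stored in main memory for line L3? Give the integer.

step 1: P2: load  L1  ⟶  IISI  (L1)  txn=BusRd  M[L1]=50
step 2: P2: load  L1  ⟶  IISI  (L1)  txn=∅  M[L1]=50
step 3: P2: store L1 := 68  ⟶  IIMI  (L1)  txn=BusRdX  M[L1]=50
step 4: P0: load  L1  ⟶  SISI  (L1)  txn=BusRd+Flush  M[L1]=68
step 5: P1: load  L1  ⟶  SSSI  (L1)  txn=BusRd  M[L1]=68
step 6: P2: load  L2  ⟶  IISI  (L2)  txn=BusRd  M[L2]=40
step 7: P2: load  L1  ⟶  SSSI  (L1)  txn=∅  M[L1]=68
step 8: P1: store L1 := 63  ⟶  IMII  (L1)  txn=BusRdX  M[L1]=68
step 9: P2: load  L1  ⟶  ISSI  (L1)  txn=BusRd+Flush  M[L1]=63
step 10: P0: load  L1  ⟶  SSSI  (L1)  txn=BusRd  M[L1]=63
step 11: P1: load  L2  ⟶  ISSI  (L2)  txn=BusRd  M[L2]=40
step 12: P1: store L1 := 36  ⟶  IMII  (L1)  txn=BusRdX  M[L1]=63

memory[L3] = 80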